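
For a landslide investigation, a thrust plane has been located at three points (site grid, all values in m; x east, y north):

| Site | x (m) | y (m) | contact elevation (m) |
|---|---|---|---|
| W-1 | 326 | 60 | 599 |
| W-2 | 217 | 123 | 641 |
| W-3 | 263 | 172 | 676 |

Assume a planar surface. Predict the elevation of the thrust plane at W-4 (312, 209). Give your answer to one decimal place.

702.7 m

Let the plane be z = a·x + b·y + c.
W-2−W-1: −109a + 63b = 42;  W-3−W-1: −63a + 112b = 77.
Solving gives a = 0.01784, b = 0.69754.
Then c = 599 − a·326 − b·60 = 551.33.
At (312, 209): z = 5.6 + 145.8 + 551.33 = 702.7 m.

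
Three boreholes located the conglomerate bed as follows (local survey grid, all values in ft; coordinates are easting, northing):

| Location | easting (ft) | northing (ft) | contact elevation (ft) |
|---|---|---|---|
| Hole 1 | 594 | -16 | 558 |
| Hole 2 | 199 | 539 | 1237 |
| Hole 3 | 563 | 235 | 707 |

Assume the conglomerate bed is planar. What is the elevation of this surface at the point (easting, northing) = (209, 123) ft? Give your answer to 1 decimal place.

1034.4 ft

Two edge vectors: Hole 1→Hole 2 = (-395, 555, 679), Hole 1→Hole 3 = (-31, 251, 149).
Normal n = (Hole 1→Hole 2) × (Hole 1→Hole 3) = (-87734, 37806, -81940).
So ∂z/∂easting = −n_x/n_z = −1.07071 and ∂z/∂northing = −n_y/n_z = 0.46139.
Intercept c from Hole 1: 558 + 636.00 + 7.38 = 1201.38.
At (209, 123): z = −223.8 + 56.8 + 1201.38 = 1034.4 ft.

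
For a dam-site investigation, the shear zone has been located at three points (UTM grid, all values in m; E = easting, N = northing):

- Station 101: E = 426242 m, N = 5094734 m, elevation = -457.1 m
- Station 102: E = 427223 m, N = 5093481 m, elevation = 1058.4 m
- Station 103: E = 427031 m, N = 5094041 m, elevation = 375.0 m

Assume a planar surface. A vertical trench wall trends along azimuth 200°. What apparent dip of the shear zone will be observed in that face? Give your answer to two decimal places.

Two edge vectors: Station 101→Station 102 = (981, -1253, 1515.5), Station 101→Station 103 = (789, -693, 832.1).
Normal n = (Station 101→Station 102) × (Station 101→Station 103) = (7620.2, 379439.4, 308784).
So ∂z/∂E = −n_x/n_z = −0.02468 and ∂z/∂N = −n_y/n_z = −1.22882.
Unit vector along 200° is (sin 200°, cos 200°) = (-0.3420, -0.9397).
Slope in that direction = a·(-0.3420) + b·(-0.9397) = 1.16315.
Apparent dip = arctan|1.16315| = 49.31° (true dip is 50.9°, so apparent ≤ true as expected).

49.31°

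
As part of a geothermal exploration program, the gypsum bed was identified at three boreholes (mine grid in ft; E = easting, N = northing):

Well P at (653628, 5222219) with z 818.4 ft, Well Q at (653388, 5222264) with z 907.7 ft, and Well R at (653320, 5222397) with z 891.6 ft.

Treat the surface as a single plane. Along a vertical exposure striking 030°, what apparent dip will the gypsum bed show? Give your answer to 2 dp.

27.32°

Let the plane be z = a·E + b·N + c.
Well Q−Well P: −240a + 45b = 89.3;  Well R−Well P: −308a + 178b = 73.2.
Solving gives a = −0.43664, b = −0.34430.
Unit vector along 030° is (sin 30°, cos 30°) = (0.5000, 0.8660).
Slope in that direction = a·(0.5000) + b·(0.8660) = −0.51649.
Apparent dip = arctan|0.51649| = 27.32° (true dip is 29.1°, so apparent ≤ true as expected).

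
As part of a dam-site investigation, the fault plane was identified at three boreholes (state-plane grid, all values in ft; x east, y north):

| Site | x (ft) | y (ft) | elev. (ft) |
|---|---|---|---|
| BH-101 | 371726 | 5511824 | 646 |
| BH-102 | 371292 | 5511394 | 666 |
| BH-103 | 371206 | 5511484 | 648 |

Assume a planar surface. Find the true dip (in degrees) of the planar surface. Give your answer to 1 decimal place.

Let the plane be z = a·x + b·y + c.
BH-102−BH-101: −434a − 430b = 20;  BH-103−BH-101: −520a − 340b = 2.
Solving gives a = 0.07812, b = −0.12536.
Gradient magnitude |∇z| = √(a² + b²) = √(0.00610 + 0.01571) = 0.14770.
True dip = arctan(0.14770) = 8.4°, dipping toward NNW (azimuth ≈ 328°).

8.4°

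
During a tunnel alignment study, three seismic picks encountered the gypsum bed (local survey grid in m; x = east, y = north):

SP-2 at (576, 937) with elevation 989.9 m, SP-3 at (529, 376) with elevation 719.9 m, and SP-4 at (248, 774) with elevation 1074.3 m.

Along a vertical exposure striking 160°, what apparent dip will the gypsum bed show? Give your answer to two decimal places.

33.83°

Two edge vectors: SP-2→SP-3 = (-47, -561, -270), SP-2→SP-4 = (-328, -163, 84.4).
Normal n = (SP-2→SP-3) × (SP-2→SP-4) = (-91358.4, 92526.8, -176347).
So ∂z/∂x = −n_x/n_z = −0.51806 and ∂z/∂y = −n_y/n_z = 0.52469.
Unit vector along 160° is (sin 160°, cos 160°) = (0.3420, -0.9397).
Slope in that direction = a·(0.3420) + b·(-0.9397) = −0.67023.
Apparent dip = arctan|0.67023| = 33.83° (true dip is 36.4°, so apparent ≤ true as expected).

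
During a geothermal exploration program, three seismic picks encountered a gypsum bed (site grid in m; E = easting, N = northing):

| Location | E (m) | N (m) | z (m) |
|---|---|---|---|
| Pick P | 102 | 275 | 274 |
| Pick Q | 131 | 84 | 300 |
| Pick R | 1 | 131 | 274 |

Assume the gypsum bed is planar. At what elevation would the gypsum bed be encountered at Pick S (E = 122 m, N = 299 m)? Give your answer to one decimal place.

274.5 m

Two edge vectors: Pick P→Pick Q = (29, -191, 26), Pick P→Pick R = (-101, -144, 0).
Normal n = (Pick P→Pick Q) × (Pick P→Pick R) = (3744, -2626, -23467).
So ∂z/∂E = −n_x/n_z = 0.15954 and ∂z/∂N = −n_y/n_z = −0.11190.
Intercept c from Pick P: 274 − 16.27 + 30.77 = 288.50.
At (122, 299): z = 19.5 − 33.5 + 288.50 = 274.5 m.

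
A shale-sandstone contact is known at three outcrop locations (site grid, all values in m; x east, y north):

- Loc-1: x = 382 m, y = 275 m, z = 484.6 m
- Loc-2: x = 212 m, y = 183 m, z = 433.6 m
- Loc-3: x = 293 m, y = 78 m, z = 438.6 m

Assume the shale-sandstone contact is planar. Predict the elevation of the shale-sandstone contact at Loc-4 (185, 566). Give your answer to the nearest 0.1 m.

477.1 m

Let the plane be z = a·x + b·y + c.
Loc-2−Loc-1: −170a − 92b = −51;  Loc-3−Loc-1: −89a − 197b = −46.
Solving gives a = 0.22982, b = 0.12967.
Then c = 484.6 − a·382 − b·275 = 361.15.
At (185, 566): z = 42.5 + 73.4 + 361.15 = 477.1 m.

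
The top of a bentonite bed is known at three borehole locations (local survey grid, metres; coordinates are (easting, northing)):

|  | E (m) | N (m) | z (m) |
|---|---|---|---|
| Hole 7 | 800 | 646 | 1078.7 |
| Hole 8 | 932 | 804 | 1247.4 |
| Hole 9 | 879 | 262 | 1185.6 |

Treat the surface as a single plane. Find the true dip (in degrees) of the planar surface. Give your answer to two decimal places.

Let the plane be z = a·E + b·N + c.
Hole 8−Hole 7: 132a + 158b = 168.7;  Hole 9−Hole 7: 79a − 384b = 106.9.
Solving gives a = 1.29288, b = −0.01240.
Gradient magnitude |∇z| = √(a² + b²) = √(1.67153 + 0.00015) = 1.29294.
True dip = arctan(1.29294) = 52.28°, dipping toward W (azimuth ≈ 271°).

52.28°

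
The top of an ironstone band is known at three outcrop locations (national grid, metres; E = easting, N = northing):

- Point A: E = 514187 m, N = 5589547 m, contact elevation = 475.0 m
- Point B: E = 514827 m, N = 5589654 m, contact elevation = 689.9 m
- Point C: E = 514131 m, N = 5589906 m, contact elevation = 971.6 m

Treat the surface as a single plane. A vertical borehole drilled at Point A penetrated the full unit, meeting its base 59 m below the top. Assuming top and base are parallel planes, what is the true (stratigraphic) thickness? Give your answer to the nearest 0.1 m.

Two edge vectors: Point A→Point B = (640, 107, 214.9), Point A→Point C = (-56, 359, 496.6).
Normal n = (Point A→Point B) × (Point A→Point C) = (-24012.9, -329858.4, 235752).
So ∂z/∂E = −n_x/n_z = 0.10186 and ∂z/∂N = −n_y/n_z = 1.39918.
|∇z| = √(a²+b²) = 1.40288, so dip δ = arctan(1.40288) = 54.52°.
True thickness = vertical thickness × cos δ = 59 × cos 54.52° = 34.2 m.

34.2 m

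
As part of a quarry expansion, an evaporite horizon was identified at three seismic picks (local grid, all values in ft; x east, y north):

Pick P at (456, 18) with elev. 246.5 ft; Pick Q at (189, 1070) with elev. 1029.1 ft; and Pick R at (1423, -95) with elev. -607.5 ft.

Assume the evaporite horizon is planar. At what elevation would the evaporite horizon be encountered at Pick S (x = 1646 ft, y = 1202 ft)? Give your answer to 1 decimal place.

-95.7 ft

Let the plane be z = a·x + b·y + c.
Pick Q−Pick P: −267a + 1052b = 782.6;  Pick R−Pick P: 967a − 113b = −854.
Solving gives a = −0.820549, b = 0.535659.
Then c = 246.5 − a·456 − b·18 = 611.03.
At (1646, 1202): z = −1350.6 + 643.9 + 611.03 = -95.7 ft.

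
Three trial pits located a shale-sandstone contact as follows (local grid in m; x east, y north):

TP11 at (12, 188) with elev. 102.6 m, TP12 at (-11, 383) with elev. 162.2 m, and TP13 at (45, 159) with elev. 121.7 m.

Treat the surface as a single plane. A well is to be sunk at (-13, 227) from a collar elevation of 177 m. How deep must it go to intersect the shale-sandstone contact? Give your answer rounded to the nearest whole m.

82 m

Two edge vectors: TP11→TP12 = (-23, 195, 59.6), TP11→TP13 = (33, -29, 19.1).
Normal n = (TP11→TP12) × (TP11→TP13) = (5452.9, 2406.1, -5768).
So ∂z/∂x = −n_x/n_z = 0.94537 and ∂z/∂y = −n_y/n_z = 0.41715.
Intercept c from TP11: 102.6 − 11.34 − 78.42 = 12.83.
At (-13, 227): z_contact = −12.3 + 94.7 + 12.83 = 95.2 m.
Depth below ground = 177 − 95.2 = 82 m.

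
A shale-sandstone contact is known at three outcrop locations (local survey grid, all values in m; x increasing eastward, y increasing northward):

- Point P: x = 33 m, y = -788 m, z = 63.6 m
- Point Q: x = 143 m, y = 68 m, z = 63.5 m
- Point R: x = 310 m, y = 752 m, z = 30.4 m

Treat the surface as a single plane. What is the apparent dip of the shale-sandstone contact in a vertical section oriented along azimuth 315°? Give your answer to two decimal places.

Let the plane be z = a·x + b·y + c.
Point Q−Point P: 110a + 856b = −0.1;  Point R−Point P: 277a + 1540b = −33.2.
Solving gives a = −0.41743, b = 0.05353.
Unit vector along 315° is (sin 315°, cos 315°) = (-0.7071, 0.7071).
Slope in that direction = a·(-0.7071) + b·(0.7071) = 0.33302.
Apparent dip = arctan|0.33302| = 18.42° (true dip is 22.8°, so apparent ≤ true as expected).

18.42°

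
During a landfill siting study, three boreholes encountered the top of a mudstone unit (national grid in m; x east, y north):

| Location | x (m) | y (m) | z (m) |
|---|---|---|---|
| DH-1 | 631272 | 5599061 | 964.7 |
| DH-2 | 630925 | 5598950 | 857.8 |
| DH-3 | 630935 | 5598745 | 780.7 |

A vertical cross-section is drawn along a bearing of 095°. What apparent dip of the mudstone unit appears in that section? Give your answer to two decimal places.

Let the plane be z = a·x + b·y + c.
DH-2−DH-1: −347a − 111b = −106.9;  DH-3−DH-1: −337a − 316b = −184.
Solving gives a = 0.18488, b = 0.38512.
Unit vector along 095° is (sin 95°, cos 95°) = (0.9962, -0.0872).
Slope in that direction = a·(0.9962) + b·(-0.0872) = 0.15061.
Apparent dip = arctan|0.15061| = 8.56° (true dip is 23.1°, so apparent ≤ true as expected).

8.56°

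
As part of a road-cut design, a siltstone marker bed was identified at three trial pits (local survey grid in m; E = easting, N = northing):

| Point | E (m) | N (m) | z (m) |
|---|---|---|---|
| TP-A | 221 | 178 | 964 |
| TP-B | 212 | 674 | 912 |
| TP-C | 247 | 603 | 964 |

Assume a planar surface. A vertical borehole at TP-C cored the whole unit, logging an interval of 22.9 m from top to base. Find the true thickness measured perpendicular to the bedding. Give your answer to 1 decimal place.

13.8 m

Two edge vectors: TP-A→TP-B = (-9, 496, -52), TP-A→TP-C = (26, 425, 0).
Normal n = (TP-A→TP-B) × (TP-A→TP-C) = (22100, -1352, -16721).
So ∂z/∂E = −n_x/n_z = 1.32169 and ∂z/∂N = −n_y/n_z = −0.08086.
|∇z| = √(a²+b²) = 1.32416, so dip δ = arctan(1.32416) = 52.94°.
True thickness = vertical thickness × cos δ = 22.9 × cos 52.94° = 13.8 m.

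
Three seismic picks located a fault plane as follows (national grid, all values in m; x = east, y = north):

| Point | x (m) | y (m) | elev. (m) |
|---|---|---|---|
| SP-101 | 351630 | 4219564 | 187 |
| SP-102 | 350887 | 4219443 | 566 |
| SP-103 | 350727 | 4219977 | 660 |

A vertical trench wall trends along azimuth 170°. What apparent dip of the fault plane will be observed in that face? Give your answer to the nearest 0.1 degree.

Let the plane be z = a·x + b·y + c.
SP-102−SP-101: −743a − 121b = 379;  SP-103−SP-101: −903a + 413b = 473.
Solving gives a = −0.51370, b = 0.02211.
Unit vector along 170° is (sin 170°, cos 170°) = (0.1736, -0.9848).
Slope in that direction = a·(0.1736) + b·(-0.9848) = −0.11098.
Apparent dip = arctan|0.11098| = 6.3° (true dip is 27.2°, so apparent ≤ true as expected).

6.3°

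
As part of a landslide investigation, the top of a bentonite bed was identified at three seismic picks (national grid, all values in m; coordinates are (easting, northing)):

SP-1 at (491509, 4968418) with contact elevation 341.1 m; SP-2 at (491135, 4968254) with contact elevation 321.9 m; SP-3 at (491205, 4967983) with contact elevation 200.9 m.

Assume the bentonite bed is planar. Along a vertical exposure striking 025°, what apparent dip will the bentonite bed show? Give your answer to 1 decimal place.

17.7°

Two edge vectors: SP-1→SP-2 = (-374, -164, -19.2), SP-1→SP-3 = (-304, -435, -140.2).
Normal n = (SP-1→SP-2) × (SP-1→SP-3) = (14640.8, -46598, 112834).
So ∂z/∂E = −n_x/n_z = −0.12976 and ∂z/∂N = −n_y/n_z = 0.41298.
Unit vector along 025° is (sin 25°, cos 25°) = (0.4226, 0.9063).
Slope in that direction = a·(0.4226) + b·(0.9063) = 0.31945.
Apparent dip = arctan|0.31945| = 17.7° (true dip is 23.4°, so apparent ≤ true as expected).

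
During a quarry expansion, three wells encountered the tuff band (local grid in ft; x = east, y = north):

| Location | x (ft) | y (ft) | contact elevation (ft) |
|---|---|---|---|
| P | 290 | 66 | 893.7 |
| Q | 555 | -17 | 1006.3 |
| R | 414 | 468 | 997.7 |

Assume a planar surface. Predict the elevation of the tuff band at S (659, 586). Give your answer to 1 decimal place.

Let the plane be z = a·x + b·y + c.
Q−P: 265a − 83b = 112.6;  R−P: 124a + 402b = 104.
Solving gives a = 0.46136, b = 0.11640.
Then c = 893.7 − a·290 − b·66 = 752.22.
At (659, 586): z = 304.0 + 68.2 + 752.22 = 1124.5 ft.

1124.5 ft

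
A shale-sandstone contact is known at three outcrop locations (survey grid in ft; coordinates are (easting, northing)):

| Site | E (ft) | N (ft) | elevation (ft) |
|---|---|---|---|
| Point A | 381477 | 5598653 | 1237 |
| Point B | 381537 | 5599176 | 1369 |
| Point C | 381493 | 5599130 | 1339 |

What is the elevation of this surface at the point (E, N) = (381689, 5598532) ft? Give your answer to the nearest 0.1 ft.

Let the plane be z = a·E + b·N + c.
Point B−Point A: 60a + 523b = 132;  Point C−Point A: 16a + 477b = 102.
Solving gives a = 0.474916058, b = 0.197906380.
Then c = 1237 − a·381477 − b·5598653 = −1287941.70.
At (381689, 5598532): z = 181270.2 + 1107985.2 − 1287941.70 = 1313.7 ft.

1313.7 ft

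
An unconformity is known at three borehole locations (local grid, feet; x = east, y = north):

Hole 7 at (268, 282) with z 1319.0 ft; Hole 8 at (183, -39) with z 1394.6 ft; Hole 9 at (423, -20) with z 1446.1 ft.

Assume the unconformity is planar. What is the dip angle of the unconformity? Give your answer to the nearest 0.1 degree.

Let the plane be z = a·x + b·y + c.
Hole 8−Hole 7: −85a − 321b = 75.6;  Hole 9−Hole 7: 155a − 302b = 127.1.
Solving gives a = 0.23822, b = −0.29859.
Gradient magnitude |∇z| = √(a² + b²) = √(0.05675 + 0.08916) = 0.38198.
True dip = arctan(0.38198) = 20.9°, dipping toward NW (azimuth ≈ 321°).

20.9°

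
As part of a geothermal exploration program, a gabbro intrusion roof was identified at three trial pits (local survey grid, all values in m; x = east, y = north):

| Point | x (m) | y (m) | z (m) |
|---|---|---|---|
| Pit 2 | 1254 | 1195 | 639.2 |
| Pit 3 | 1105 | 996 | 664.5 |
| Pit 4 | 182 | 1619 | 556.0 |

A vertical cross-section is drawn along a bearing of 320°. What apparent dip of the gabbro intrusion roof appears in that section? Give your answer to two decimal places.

7.01°

Two edge vectors: Pit 2→Pit 3 = (-149, -199, 25.3), Pit 2→Pit 4 = (-1072, 424, -83.2).
Normal n = (Pit 2→Pit 3) × (Pit 2→Pit 4) = (5829.6, -39518.4, -276504).
So ∂z/∂x = −n_x/n_z = 0.02108 and ∂z/∂y = −n_y/n_z = −0.14292.
Unit vector along 320° is (sin 320°, cos 320°) = (-0.6428, 0.7660).
Slope in that direction = a·(-0.6428) + b·(0.7660) = −0.12304.
Apparent dip = arctan|0.12304| = 7.01° (true dip is 8.2°, so apparent ≤ true as expected).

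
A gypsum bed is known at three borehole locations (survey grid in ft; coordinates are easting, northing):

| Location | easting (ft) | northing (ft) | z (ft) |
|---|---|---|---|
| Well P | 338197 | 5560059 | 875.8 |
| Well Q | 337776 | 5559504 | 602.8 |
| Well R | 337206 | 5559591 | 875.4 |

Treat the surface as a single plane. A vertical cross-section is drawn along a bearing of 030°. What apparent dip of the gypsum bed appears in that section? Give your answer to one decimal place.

Two edge vectors: Well P→Well Q = (-421, -555, -273), Well P→Well R = (-991, -468, -0.4).
Normal n = (Well P→Well Q) × (Well P→Well R) = (-127542, 270374.6, -352977).
So ∂z/∂easting = −n_x/n_z = −0.36133 and ∂z/∂northing = −n_y/n_z = 0.76598.
Unit vector along 030° is (sin 30°, cos 30°) = (0.5000, 0.8660).
Slope in that direction = a·(0.5000) + b·(0.8660) = 0.48270.
Apparent dip = arctan|0.48270| = 25.8° (true dip is 40.3°, so apparent ≤ true as expected).

25.8°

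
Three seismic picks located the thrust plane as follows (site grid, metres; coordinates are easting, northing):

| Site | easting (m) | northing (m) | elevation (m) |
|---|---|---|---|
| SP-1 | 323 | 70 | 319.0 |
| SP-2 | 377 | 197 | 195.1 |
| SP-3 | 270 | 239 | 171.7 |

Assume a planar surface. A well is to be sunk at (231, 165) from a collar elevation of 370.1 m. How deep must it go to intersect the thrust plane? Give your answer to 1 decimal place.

125.1 m

Two edge vectors: SP-1→SP-2 = (54, 127, -123.9), SP-1→SP-3 = (-53, 169, -147.3).
Normal n = (SP-1→SP-2) × (SP-1→SP-3) = (2232, 14520.9, 15857).
So ∂z/∂easting = −n_x/n_z = −0.14076 and ∂z/∂northing = −n_y/n_z = −0.91574.
Intercept c from SP-1: 319 + 45.46 + 64.10 = 428.57.
At (231, 165): z_contact = −32.52 − 151.10 + 428.57 = 244.95 m.
Depth below ground = 370.1 − 244.95 = 125.1 m.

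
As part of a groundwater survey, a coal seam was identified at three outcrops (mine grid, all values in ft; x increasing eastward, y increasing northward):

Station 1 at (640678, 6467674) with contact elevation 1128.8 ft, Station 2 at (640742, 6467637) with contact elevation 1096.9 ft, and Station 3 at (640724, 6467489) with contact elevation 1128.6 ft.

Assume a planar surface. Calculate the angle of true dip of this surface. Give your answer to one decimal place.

Let the plane be z = a·x + b·y + c.
Station 2−Station 1: 64a − 37b = −31.9;  Station 3−Station 1: 46a − 185b = −0.2.
Solving gives a = −0.58139, b = −0.14348.
Gradient magnitude |∇z| = √(a² + b²) = √(0.33801 + 0.02059) = 0.59883.
True dip = arctan(0.59883) = 30.9°, dipping toward ENE (azimuth ≈ 076°).

30.9°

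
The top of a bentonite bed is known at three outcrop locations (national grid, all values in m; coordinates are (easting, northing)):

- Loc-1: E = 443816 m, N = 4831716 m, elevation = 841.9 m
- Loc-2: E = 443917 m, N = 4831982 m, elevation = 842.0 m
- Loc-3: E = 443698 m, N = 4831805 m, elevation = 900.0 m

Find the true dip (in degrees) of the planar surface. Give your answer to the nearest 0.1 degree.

Let the plane be z = a·E + b·N + c.
Loc-2−Loc-1: 101a + 266b = 0.1;  Loc-3−Loc-1: −118a + 89b = 58.1.
Solving gives a = −0.38254, b = 0.14562.
Gradient magnitude |∇z| = √(a² + b²) = √(0.14633 + 0.02121) = 0.40932.
True dip = arctan(0.40932) = 22.3°, dipping toward ESE (azimuth ≈ 111°).

22.3°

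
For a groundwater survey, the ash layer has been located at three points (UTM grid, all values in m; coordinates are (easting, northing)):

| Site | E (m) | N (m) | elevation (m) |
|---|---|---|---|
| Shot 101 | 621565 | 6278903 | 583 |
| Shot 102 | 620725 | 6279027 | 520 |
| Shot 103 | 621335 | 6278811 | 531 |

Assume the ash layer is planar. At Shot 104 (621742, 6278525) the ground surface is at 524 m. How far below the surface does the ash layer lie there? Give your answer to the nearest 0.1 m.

24.8 m

Two edge vectors: Shot 101→Shot 102 = (-840, 124, -63), Shot 101→Shot 103 = (-230, -92, -52).
Normal n = (Shot 101→Shot 102) × (Shot 101→Shot 103) = (-12244, -29190, 105800).
So ∂z/∂E = −n_x/n_z = 0.115727788 and ∂z/∂N = −n_y/n_z = 0.275897921.
Intercept c from Shot 101: 583 − 71932.34 − 1732336.28 = −1803685.62.
At (621742, 6278525): z_contact = 71952.83 + 1732231.99 − 1803685.62 = 499.19 m.
Depth below ground = 524 − 499.19 = 24.8 m.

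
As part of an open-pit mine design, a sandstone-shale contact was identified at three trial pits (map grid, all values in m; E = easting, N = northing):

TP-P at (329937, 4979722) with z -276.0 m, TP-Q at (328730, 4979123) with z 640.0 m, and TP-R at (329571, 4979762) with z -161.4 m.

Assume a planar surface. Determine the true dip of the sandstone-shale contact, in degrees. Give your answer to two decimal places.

39.85°

Let the plane be z = a·E + b·N + c.
TP-Q−TP-P: −1207a − 599b = 916;  TP-R−TP-P: −366a + 40b = 114.6.
Solving gives a = −0.39357, b = −0.73616.
Gradient magnitude |∇z| = √(a² + b²) = √(0.15490 + 0.54194) = 0.83476.
True dip = arctan(0.83476) = 39.85°, dipping toward NNE (azimuth ≈ 028°).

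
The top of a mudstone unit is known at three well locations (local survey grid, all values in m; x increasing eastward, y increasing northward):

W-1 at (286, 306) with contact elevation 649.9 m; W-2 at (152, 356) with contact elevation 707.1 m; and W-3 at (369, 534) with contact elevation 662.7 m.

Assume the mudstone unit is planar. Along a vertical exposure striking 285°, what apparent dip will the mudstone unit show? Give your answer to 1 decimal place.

Two edge vectors: W-1→W-2 = (-134, 50, 57.2), W-1→W-3 = (83, 228, 12.8).
Normal n = (W-1→W-2) × (W-1→W-3) = (-12401.6, 6462.8, -34702).
So ∂z/∂x = −n_x/n_z = −0.35737 and ∂z/∂y = −n_y/n_z = 0.18624.
Unit vector along 285° is (sin 285°, cos 285°) = (-0.9659, 0.2588).
Slope in that direction = a·(-0.9659) + b·(0.2588) = 0.39340.
Apparent dip = arctan|0.39340| = 21.5° (true dip is 21.9°, so apparent ≤ true as expected).

21.5°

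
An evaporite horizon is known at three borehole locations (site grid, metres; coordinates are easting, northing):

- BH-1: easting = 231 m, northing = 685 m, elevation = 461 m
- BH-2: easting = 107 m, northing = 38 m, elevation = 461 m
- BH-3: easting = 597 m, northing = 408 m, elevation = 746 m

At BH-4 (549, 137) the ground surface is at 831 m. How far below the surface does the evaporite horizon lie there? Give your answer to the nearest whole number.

82 m

Two edge vectors: BH-1→BH-2 = (-124, -647, 0), BH-1→BH-3 = (366, -277, 285).
Normal n = (BH-1→BH-2) × (BH-1→BH-3) = (-184395, 35340, 271150).
So ∂z/∂easting = −n_x/n_z = 0.68005 and ∂z/∂northing = −n_y/n_z = −0.13033.
Intercept c from BH-1: 461 − 157.09 + 89.28 = 393.19.
At (549, 137): z_contact = 373.3 − 17.9 + 393.19 = 748.7 m.
Depth below ground = 831 − 748.7 = 82 m.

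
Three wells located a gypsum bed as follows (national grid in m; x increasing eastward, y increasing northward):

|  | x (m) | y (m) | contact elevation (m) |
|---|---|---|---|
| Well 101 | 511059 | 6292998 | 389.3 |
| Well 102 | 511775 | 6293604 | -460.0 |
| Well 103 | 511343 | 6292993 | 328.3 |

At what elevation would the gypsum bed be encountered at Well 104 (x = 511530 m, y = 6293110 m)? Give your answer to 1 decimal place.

152.9 m

Let the plane be z = a·x + b·y + c.
Well 102−Well 101: 716a + 606b = −849.3;  Well 103−Well 101: 284a − 5b = −61.
Solving gives a = −0.234583115, b = −1.124320940.
Then c = 389.3 − a·511059 − b·6292998 = 7195624.54.
At (511530, 6293110): z = −119996.3 − 7075475.3 + 7195624.54 = 152.9 m.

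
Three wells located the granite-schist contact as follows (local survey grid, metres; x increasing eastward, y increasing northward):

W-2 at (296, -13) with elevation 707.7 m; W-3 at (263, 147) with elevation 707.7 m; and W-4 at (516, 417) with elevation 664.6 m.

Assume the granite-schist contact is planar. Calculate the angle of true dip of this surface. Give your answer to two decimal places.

8.11°

Let the plane be z = a·x + b·y + c.
W-3−W-2: −33a + 160b = 0;  W-4−W-2: 220a + 430b = −43.1.
Solving gives a = −0.13962, b = −0.02880.
Gradient magnitude |∇z| = √(a² + b²) = √(0.01949 + 0.00083) = 0.14256.
True dip = arctan(0.14256) = 8.11°, dipping toward ENE (azimuth ≈ 078°).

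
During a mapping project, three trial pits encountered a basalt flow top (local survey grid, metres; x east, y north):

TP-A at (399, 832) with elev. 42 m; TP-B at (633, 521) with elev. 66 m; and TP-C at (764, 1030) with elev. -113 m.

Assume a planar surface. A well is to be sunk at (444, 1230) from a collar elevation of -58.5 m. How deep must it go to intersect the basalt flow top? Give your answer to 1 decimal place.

Let the plane be z = a·x + b·y + c.
TP-B−TP-A: 234a − 311b = 24;  TP-C−TP-A: 365a + 198b = −155.
Solving gives a = −0.271841, b = −0.281707.
Then c = 42 − a·399 − b·832 = 384.84.
At (444, 1230): z_contact = −120.70 − 346.50 + 384.84 = -82.35 m.
Depth below ground = -58.5 − (-82.35) = 23.9 m.

23.9 m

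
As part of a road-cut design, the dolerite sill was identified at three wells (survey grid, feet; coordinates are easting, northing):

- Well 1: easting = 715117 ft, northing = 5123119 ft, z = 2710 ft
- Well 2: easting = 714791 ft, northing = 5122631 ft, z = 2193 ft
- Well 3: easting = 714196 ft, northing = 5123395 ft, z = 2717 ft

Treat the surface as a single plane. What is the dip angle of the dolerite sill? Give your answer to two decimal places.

42.73°

Let the plane be z = a·easting + b·northing + c.
Well 2−Well 1: −326a − 488b = −517;  Well 3−Well 1: −921a + 276b = 7.
Solving gives a = 0.25819, b = 0.88694.
Gradient magnitude |∇z| = √(a² + b²) = √(0.06666 + 0.78667) = 0.92376.
True dip = arctan(0.92376) = 42.73°, dipping toward SSW (azimuth ≈ 196°).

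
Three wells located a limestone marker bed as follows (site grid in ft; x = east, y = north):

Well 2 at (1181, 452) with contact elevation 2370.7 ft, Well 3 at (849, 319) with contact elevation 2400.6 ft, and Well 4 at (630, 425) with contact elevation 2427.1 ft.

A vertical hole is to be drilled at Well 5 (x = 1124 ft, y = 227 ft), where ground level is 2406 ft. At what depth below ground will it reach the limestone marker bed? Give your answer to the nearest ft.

Let the plane be z = a·x + b·y + c.
Well 3−Well 2: −332a − 133b = 29.9;  Well 4−Well 2: −551a − 27b = 56.4.
Solving gives a = −0.10407, b = 0.03498.
Then c = 2370.7 − a·1181 − b·452 = 2477.80.
At (1124, 227): z_contact = −117.0 + 7.9 + 2477.80 = 2368.8 ft.
Depth below ground = 2406 − 2368.8 = 37 ft.

37 ft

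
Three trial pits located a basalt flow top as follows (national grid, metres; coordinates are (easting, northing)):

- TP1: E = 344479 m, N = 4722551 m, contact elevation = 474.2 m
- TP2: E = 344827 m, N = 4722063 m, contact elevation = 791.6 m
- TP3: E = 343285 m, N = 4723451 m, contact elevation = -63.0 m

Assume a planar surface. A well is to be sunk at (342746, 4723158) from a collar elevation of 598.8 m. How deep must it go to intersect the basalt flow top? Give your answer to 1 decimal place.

Two edge vectors: TP1→TP2 = (348, -488, 317.4), TP1→TP3 = (-1194, 900, -537.2).
Normal n = (TP1→TP2) × (TP1→TP3) = (-23506.4, -192030, -269472).
So ∂z/∂E = −n_x/n_z = −0.087231326 and ∂z/∂N = −n_y/n_z = −0.712615782.
Intercept c from TP1: 474.2 + 30049.36 + 3365364.37 = 3395887.93.
At (342746, 4723158): z_contact = −29898.19 − 3365796.93 + 3395887.93 = 192.81 m.
Depth below ground = 598.8 − 192.81 = 406.0 m.

406.0 m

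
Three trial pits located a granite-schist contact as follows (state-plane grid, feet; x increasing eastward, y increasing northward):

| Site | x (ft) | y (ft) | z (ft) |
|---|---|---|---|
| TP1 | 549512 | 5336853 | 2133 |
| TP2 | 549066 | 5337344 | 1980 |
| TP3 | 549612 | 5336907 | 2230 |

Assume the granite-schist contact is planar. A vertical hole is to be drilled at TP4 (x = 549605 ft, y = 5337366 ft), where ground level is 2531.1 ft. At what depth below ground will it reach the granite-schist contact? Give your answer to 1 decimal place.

131.1 ft

Let the plane be z = a·x + b·y + c.
TP2−TP1: −446a + 491b = −153;  TP3−TP1: 100a + 54b = 97.
Solving gives a = 0.763677853, b = 0.382078050.
Then c = 2133 − a·549512 − b·5336853 = −2456611.53.
At (549605, 5337366): z_contact = 419721.17 + 2039290.39 − 2456611.53 = 2400.03 ft.
Depth below ground = 2531.1 − 2400.03 = 131.1 ft.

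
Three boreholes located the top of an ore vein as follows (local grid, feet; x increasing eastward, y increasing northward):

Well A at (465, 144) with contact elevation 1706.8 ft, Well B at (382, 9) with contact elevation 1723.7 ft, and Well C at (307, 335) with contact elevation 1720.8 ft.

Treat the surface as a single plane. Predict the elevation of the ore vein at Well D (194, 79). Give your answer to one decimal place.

1746.7 ft

Let the plane be z = a·x + b·y + c.
Well B−Well A: −83a − 135b = 16.9;  Well C−Well A: −158a + 191b = 14.
Solving gives a = −0.13764, b = −0.04056.
Then c = 1706.8 − a·465 − b·144 = 1776.64.
At (194, 79): z = −26.7 − 3.2 + 1776.64 = 1746.7 ft.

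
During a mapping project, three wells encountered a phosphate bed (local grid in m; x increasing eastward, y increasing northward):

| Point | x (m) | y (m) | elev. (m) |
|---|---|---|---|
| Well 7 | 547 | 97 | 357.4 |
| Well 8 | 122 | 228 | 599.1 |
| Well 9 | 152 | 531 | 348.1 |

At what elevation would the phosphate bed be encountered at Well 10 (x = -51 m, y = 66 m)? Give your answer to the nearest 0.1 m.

858.8 m

Two edge vectors: Well 7→Well 8 = (-425, 131, 241.7), Well 7→Well 9 = (-395, 434, -9.3).
Normal n = (Well 7→Well 8) × (Well 7→Well 9) = (-106116.1, -99424, -132705).
So ∂z/∂x = −n_x/n_z = −0.79964 and ∂z/∂y = −n_y/n_z = −0.74921.
Intercept c from Well 7: 357.4 + 437.40 + 72.67 = 867.48.
At (-51, 66): z = 40.8 − 49.4 + 867.48 = 858.8 m.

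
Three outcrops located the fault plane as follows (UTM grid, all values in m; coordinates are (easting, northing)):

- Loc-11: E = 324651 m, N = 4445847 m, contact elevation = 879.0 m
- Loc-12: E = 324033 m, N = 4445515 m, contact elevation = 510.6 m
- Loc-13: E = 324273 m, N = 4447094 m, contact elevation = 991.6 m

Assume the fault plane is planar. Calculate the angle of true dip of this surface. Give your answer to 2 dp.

Two edge vectors: Loc-11→Loc-12 = (-618, -332, -368.4), Loc-11→Loc-13 = (-378, 1247, 112.6).
Normal n = (Loc-11→Loc-12) × (Loc-11→Loc-13) = (422011.6, 208842, -896142).
So ∂z/∂E = −n_x/n_z = 0.47092 and ∂z/∂N = −n_y/n_z = 0.23305.
Gradient magnitude |∇z| = √(a² + b²) = √(0.22177 + 0.05431) = 0.52543.
True dip = arctan(0.52543) = 27.72°, dipping toward WSW (azimuth ≈ 244°).

27.72°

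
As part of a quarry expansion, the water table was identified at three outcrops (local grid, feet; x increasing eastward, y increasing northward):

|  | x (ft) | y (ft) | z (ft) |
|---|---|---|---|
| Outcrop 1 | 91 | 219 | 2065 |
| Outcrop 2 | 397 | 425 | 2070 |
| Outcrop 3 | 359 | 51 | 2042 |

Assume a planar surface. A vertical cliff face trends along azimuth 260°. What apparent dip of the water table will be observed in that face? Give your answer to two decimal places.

Let the plane be z = a·x + b·y + c.
Outcrop 2−Outcrop 1: 306a + 206b = 5;  Outcrop 3−Outcrop 1: 268a − 168b = −23.
Solving gives a = −0.03656, b = 0.07858.
Unit vector along 260° is (sin 260°, cos 260°) = (-0.9848, -0.1736).
Slope in that direction = a·(-0.9848) + b·(-0.1736) = 0.02236.
Apparent dip = arctan|0.02236| = 1.28° (true dip is 5.0°, so apparent ≤ true as expected).

1.28°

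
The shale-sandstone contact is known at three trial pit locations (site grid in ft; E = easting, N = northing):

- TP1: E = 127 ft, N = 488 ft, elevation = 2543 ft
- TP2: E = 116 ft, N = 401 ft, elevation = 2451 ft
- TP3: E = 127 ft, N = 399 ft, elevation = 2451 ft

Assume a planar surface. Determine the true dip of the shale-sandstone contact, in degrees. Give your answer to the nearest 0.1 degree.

46.4°

Two edge vectors: TP1→TP2 = (-11, -87, -92), TP1→TP3 = (0, -89, -92).
Normal n = (TP1→TP2) × (TP1→TP3) = (-184, -1012, 979).
So ∂z/∂E = −n_x/n_z = 0.18795 and ∂z/∂N = −n_y/n_z = 1.03371.
Gradient magnitude |∇z| = √(a² + b²) = √(0.03532 + 1.06855) = 1.05066.
True dip = arctan(1.05066) = 46.4°, dipping toward S (azimuth ≈ 190°).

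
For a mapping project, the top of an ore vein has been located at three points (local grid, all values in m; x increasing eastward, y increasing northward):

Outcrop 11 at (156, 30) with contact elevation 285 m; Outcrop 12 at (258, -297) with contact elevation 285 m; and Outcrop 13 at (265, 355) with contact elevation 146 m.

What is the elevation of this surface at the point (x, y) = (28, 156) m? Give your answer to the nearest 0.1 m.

Two edge vectors: Outcrop 11→Outcrop 12 = (102, -327, 0), Outcrop 11→Outcrop 13 = (109, 325, -139).
Normal n = (Outcrop 11→Outcrop 12) × (Outcrop 11→Outcrop 13) = (45453, 14178, 68793).
So ∂z/∂x = −n_x/n_z = −0.66072 and ∂z/∂y = −n_y/n_z = −0.20610.
Intercept c from Outcrop 11: 285 + 103.07 + 6.18 = 394.26.
At (28, 156): z = −18.5 − 32.2 + 394.26 = 343.6 m.

343.6 m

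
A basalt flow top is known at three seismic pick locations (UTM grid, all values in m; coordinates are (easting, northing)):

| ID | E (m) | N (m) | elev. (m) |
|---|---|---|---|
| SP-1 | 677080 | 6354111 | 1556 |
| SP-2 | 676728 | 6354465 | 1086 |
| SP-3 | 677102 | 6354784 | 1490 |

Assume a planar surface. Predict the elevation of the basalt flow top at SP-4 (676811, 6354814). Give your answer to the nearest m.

Let the plane be z = a·E + b·N + c.
SP-2−SP-1: −352a + 354b = −470;  SP-3−SP-1: 22a + 673b = −66.
Solving gives a = 1.19724216, b = −0.13720554.
Then c = 1556 − a·677080 − b·6354111 = 62746.50.
At (676811, 6354814): z = 810306.7 − 871915.7 + 62746.50 = 1137.5 m.

1137 m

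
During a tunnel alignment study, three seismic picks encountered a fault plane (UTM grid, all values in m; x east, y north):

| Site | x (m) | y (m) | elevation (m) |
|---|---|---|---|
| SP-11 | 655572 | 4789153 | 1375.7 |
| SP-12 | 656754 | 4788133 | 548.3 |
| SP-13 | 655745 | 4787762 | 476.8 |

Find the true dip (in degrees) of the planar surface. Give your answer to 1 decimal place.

Two edge vectors: SP-11→SP-12 = (1182, -1020, -827.4), SP-11→SP-13 = (173, -1391, -898.9).
Normal n = (SP-11→SP-12) × (SP-11→SP-13) = (-234035.4, 919359.6, -1467702).
So ∂z/∂x = −n_x/n_z = −0.15946 and ∂z/∂y = −n_y/n_z = 0.62639.
Gradient magnitude |∇z| = √(a² + b²) = √(0.02543 + 0.39237) = 0.64637.
True dip = arctan(0.64637) = 32.9°, dipping toward SSE (azimuth ≈ 166°).

32.9°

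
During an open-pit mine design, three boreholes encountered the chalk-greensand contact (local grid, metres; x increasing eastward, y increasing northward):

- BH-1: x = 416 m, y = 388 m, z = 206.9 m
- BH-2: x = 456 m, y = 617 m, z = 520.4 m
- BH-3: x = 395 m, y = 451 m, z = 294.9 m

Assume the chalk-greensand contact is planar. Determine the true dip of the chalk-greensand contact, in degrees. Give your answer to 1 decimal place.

54.1°

Two edge vectors: BH-1→BH-2 = (40, 229, 313.5), BH-1→BH-3 = (-21, 63, 88).
Normal n = (BH-1→BH-2) × (BH-1→BH-3) = (401.5, -10103.5, 7329).
So ∂z/∂x = −n_x/n_z = −0.05478 and ∂z/∂y = −n_y/n_z = 1.37856.
Gradient magnitude |∇z| = √(a² + b²) = √(0.00300 + 1.90044) = 1.37965.
True dip = arctan(1.37965) = 54.1°, dipping toward S (azimuth ≈ 178°).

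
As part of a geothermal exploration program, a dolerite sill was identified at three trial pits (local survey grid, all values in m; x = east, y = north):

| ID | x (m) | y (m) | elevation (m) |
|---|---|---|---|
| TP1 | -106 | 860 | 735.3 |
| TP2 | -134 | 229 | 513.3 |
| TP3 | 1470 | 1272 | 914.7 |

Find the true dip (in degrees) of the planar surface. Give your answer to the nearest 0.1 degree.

19.4°

Let the plane be z = a·x + b·y + c.
TP2−TP1: −28a − 631b = −222;  TP3−TP1: 1576a + 412b = 179.4.
Solving gives a = 0.02212, b = 0.35084.
Gradient magnitude |∇z| = √(a² + b²) = √(0.00049 + 0.12309) = 0.35154.
True dip = arctan(0.35154) = 19.4°, dipping toward S (azimuth ≈ 184°).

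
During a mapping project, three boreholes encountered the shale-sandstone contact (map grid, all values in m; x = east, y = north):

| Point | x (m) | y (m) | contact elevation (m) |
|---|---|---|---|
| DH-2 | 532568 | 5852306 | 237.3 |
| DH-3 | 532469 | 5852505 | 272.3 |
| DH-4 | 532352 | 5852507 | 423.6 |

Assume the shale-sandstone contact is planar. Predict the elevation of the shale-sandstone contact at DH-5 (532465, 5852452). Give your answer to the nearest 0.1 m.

Let the plane be z = a·x + b·y + c.
DH-3−DH-2: −99a + 199b = 35;  DH-4−DH-2: −216a + 201b = 186.3.
Solving gives a = −1.301221572, b = −0.471461988.
Then c = 237.3 − a·532568 − b·5852306 = 3452366.09.
At (532465, 5852452): z = −692854.9 − 2759208.7 + 3452366.09 = 302.5 m.

302.5 m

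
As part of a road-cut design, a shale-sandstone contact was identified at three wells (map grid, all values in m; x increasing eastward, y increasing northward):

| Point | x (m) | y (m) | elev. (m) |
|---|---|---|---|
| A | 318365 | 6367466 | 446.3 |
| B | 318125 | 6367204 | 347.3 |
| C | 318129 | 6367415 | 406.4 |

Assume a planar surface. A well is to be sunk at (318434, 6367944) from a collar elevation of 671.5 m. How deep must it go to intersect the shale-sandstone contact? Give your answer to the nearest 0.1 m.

84.8 m

Let the plane be z = a·x + b·y + c.
B−A: −240a − 262b = −99;  C−A: −236a − 51b = −39.9.
Solving gives a = 0.108985320, b = 0.278028714.
Then c = 446.3 − a·318365 − b·6367466 = −1804589.20.
At (318434, 6367944): z_contact = 34704.63 + 1770471.28 − 1804589.20 = 586.72 m.
Depth below ground = 671.5 − 586.72 = 84.8 m.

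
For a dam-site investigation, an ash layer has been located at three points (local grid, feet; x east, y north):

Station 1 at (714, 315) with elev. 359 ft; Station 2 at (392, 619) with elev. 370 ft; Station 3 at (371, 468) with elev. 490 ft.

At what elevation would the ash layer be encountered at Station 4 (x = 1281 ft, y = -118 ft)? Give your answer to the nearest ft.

268 ft

Two edge vectors: Station 1→Station 2 = (-322, 304, 11), Station 1→Station 3 = (-343, 153, 131).
Normal n = (Station 1→Station 2) × (Station 1→Station 3) = (38141, 38409, 55006).
So ∂z/∂x = −n_x/n_z = −0.69340 and ∂z/∂y = −n_y/n_z = −0.69827.
Intercept c from Station 1: 359 + 495.09 + 219.95 = 1074.04.
At (1281, -118): z = −888.2 + 82.4 + 1074.04 = 268.2 ft.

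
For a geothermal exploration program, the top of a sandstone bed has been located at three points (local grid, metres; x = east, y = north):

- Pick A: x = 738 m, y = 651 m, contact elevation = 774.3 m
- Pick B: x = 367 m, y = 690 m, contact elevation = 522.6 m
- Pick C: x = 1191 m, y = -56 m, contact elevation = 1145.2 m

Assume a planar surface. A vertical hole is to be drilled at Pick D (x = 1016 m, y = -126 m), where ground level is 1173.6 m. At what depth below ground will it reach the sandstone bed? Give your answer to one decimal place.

138.6 m

Two edge vectors: Pick A→Pick B = (-371, 39, -251.7), Pick A→Pick C = (453, -707, 370.9).
Normal n = (Pick A→Pick B) × (Pick A→Pick C) = (-163486.8, 23583.8, 244630).
So ∂z/∂x = −n_x/n_z = 0.668302 and ∂z/∂y = −n_y/n_z = −0.096406.
Intercept c from Pick A: 774.3 − 493.21 + 62.76 = 343.85.
At (1016, -126): z_contact = 679.00 + 12.15 + 343.85 = 1035.00 m.
Depth below ground = 1173.6 − 1035.00 = 138.6 m.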